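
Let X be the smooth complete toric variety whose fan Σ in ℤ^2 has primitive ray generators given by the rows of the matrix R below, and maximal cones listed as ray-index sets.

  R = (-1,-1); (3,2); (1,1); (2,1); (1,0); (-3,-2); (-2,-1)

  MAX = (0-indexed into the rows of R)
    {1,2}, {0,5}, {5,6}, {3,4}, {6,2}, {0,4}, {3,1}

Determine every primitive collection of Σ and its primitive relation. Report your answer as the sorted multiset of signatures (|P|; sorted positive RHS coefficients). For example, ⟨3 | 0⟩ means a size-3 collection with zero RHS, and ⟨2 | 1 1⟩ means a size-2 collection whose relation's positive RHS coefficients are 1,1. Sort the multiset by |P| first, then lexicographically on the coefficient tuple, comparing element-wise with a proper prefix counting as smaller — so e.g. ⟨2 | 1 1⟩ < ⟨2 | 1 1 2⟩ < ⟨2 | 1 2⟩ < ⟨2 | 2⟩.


Minimal non-faces — 14 found among 7 rays, 7 max cones:

  • {0,2}:  v_{0} + v_{2} = 0  so sig = ⟨2 | 0⟩
  • {1,5}:  v_{1} + v_{5} = 0  so sig = ⟨2 | 0⟩
  • {3,6}:  v_{3} + v_{6} = 0  so sig = ⟨2 | 0⟩
  • {0,1}:  v_{0} + v_{1} = v_{3}  so sig = ⟨2 | 1⟩
  • {0,3}:  v_{0} + v_{3} = v_{4}  so sig = ⟨2 | 1⟩
  • {0,6}:  v_{0} + v_{6} = v_{5}  so sig = ⟨2 | 1⟩
  • {1,6}:  v_{1} + v_{6} = v_{2}  so sig = ⟨2 | 1⟩
  • {2,3}:  v_{2} + v_{3} = v_{1}  so sig = ⟨2 | 1⟩
  • {2,4}:  v_{2} + v_{4} = v_{3}  so sig = ⟨2 | 1⟩
  • {2,5}:  v_{2} + v_{5} = v_{6}  so sig = ⟨2 | 1⟩
  • {3,5}:  v_{3} + v_{5} = v_{0}  so sig = ⟨2 | 1⟩
  • {4,6}:  v_{4} + v_{6} = v_{0}  so sig = ⟨2 | 1⟩
  • {1,4}:  v_{1} + v_{4} = 2·v_{3}  so sig = ⟨2 | 2⟩
  • {4,5}:  v_{4} + v_{5} = 2·v_{0}  so sig = ⟨2 | 2⟩

Signatures (|P|; sorted positive RHS coefficients), sorted:
{ ⟨2 | 0⟩ ×3,  ⟨2 | 1⟩ ×9,  ⟨2 | 2⟩ ×2 }


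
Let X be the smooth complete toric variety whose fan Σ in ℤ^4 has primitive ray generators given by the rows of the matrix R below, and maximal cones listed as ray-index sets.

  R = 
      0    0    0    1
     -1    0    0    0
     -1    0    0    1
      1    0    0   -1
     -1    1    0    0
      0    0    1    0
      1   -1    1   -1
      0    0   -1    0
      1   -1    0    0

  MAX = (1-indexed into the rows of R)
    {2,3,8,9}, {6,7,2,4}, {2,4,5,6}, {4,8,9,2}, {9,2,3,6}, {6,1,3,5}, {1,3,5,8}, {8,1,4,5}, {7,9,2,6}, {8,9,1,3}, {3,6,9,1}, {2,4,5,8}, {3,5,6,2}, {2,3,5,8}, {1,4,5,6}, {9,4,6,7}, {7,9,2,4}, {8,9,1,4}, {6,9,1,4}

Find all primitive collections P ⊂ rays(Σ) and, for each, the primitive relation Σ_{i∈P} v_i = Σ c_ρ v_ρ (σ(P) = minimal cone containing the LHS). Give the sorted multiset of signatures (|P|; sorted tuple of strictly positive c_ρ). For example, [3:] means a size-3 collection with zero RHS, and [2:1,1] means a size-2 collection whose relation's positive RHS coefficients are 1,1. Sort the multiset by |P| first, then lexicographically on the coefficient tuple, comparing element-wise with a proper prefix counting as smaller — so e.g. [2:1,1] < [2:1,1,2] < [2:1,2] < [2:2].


9 collections generate NE(X_Σ); each relation:

  • {3,4}:  v_{3} + v_{4} = 0  →  sig = [2:]
  • {5,9}:  v_{5} + v_{9} = 0  →  sig = [2:]
  • {6,8}:  v_{6} + v_{8} = 0  →  sig = [2:]
  • {1,2}:  v_{1} + v_{2} = v_{3}  →  sig = [2:1]
  • {1,7}:  v_{1} + v_{7} = v_{6} + v_{9}  →  sig = [2:1,1]
  • {3,7}:  v_{3} + v_{7} = v_{2} + v_{6} + v_{9}  →  sig = [2:1,1,1]
  • {5,7}:  v_{5} + v_{7} = v_{2} + v_{4} + v_{6}  →  sig = [2:1,1,1]
  • {7,8}:  v_{7} + v_{8} = v_{2} + v_{4} + v_{9}  →  sig = [2:1,1,1]
  • {2,4,6,9}:  v_{2} + v_{4} + v_{6} + v_{9} = v_{7}  →  sig = [4:1]

Signatures (|P|; sorted positive RHS coefficients), sorted:
    [2:]
    [2:]
    [2:]
    [2:1]
    [2:1,1]
    [2:1,1,1]
    [2:1,1,1]
    [2:1,1,1]
    [4:1]


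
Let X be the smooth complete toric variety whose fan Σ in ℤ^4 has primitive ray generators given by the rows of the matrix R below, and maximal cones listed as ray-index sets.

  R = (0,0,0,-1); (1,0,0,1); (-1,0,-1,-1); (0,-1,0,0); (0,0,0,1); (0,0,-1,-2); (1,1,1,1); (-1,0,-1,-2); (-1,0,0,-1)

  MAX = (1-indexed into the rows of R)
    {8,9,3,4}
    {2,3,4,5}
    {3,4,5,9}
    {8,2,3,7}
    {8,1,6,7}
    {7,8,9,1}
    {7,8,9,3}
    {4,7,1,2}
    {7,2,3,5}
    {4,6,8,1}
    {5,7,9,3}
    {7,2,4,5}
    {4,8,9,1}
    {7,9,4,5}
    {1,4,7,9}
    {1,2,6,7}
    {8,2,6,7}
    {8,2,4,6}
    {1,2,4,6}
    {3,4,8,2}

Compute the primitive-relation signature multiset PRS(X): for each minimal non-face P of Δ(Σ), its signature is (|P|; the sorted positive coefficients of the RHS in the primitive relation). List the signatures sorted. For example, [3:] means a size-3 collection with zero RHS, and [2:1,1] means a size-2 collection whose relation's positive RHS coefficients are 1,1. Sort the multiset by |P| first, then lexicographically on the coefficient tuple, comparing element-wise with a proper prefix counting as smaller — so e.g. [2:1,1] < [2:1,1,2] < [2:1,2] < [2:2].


11 minimal non-faces of Δ(Σ) (on 9 rays):

  P={1,5}:  v_{1} + v_{5} = 0  ⟹  sig = [2:]
  P={2,9}:  v_{2} + v_{9} = 0  ⟹  sig = [2:]
  P={1,3}:  v_{1} + v_{3} = v_{8}  ⟹  sig = [2:1]
  P={5,8}:  v_{5} + v_{8} = v_{3}  ⟹  sig = [2:1]
  P={5,6}:  v_{5} + v_{6} = v_{2} + v_{8}  ⟹  sig = [2:1,1]
  P={6,9}:  v_{6} + v_{9} = v_{1} + v_{8}  ⟹  sig = [2:1,1]
  P={3,6}:  v_{3} + v_{6} = v_{2} + 2·v_{8}  ⟹  sig = [2:1,2]
  P={3,4,7}:  v_{3} + v_{4} + v_{7} = 0  ⟹  sig = [3:]
  P={1,2,8}:  v_{1} + v_{2} + v_{8} = v_{6}  ⟹  sig = [3:1]
  P={4,7,8}:  v_{4} + v_{7} + v_{8} = v_{1}  ⟹  sig = [3:1]
  P={4,6,7}:  v_{4} + v_{6} + v_{7} = 2·v_{1} + v_{2}  ⟹  sig = [3:1,2]

so the primitive-relation signature multiset is
    |P|=2: 7 collections, coeffs (), (), (1), (1), (1,1), (1,1), (1,2)
    |P|=3: 4 collections, coeffs (), (1), (1), (1,2)


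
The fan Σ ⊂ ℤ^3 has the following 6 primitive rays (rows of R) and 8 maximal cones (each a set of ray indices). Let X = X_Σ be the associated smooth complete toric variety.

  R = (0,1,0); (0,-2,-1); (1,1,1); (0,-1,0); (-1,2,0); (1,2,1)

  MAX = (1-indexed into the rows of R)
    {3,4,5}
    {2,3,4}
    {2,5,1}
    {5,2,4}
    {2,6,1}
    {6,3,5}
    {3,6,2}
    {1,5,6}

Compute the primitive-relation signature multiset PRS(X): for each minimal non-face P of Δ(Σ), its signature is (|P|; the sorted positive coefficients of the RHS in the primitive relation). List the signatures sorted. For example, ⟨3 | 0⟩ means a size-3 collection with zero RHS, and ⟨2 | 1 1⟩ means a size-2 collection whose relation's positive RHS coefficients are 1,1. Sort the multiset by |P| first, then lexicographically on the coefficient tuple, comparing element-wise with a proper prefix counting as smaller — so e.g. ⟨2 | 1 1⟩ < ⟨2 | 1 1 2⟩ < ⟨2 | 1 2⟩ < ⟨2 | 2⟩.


The 5 primitive collections of Σ (r=6, n=3):

  P={1,4}:  v_{1} + v_{4} = 0  so sig = ⟨2 | 0⟩
  P={1,3}:  v_{1} + v_{3} = v_{6}  so sig = ⟨2 | 1⟩
  P={4,6}:  v_{4} + v_{6} = v_{3}  so sig = ⟨2 | 1⟩
  P={2,3,5}:  v_{2} + v_{3} + v_{5} = v_{1}  so sig = ⟨3 | 1⟩
  P={2,5,6}:  v_{2} + v_{5} + v_{6} = 2·v_{1}  so sig = ⟨3 | 2⟩

so the primitive-relation signature multiset is
    ⟨2 | 0⟩
    ⟨2 | 1⟩
    ⟨2 | 1⟩
    ⟨3 | 1⟩
    ⟨3 | 2⟩


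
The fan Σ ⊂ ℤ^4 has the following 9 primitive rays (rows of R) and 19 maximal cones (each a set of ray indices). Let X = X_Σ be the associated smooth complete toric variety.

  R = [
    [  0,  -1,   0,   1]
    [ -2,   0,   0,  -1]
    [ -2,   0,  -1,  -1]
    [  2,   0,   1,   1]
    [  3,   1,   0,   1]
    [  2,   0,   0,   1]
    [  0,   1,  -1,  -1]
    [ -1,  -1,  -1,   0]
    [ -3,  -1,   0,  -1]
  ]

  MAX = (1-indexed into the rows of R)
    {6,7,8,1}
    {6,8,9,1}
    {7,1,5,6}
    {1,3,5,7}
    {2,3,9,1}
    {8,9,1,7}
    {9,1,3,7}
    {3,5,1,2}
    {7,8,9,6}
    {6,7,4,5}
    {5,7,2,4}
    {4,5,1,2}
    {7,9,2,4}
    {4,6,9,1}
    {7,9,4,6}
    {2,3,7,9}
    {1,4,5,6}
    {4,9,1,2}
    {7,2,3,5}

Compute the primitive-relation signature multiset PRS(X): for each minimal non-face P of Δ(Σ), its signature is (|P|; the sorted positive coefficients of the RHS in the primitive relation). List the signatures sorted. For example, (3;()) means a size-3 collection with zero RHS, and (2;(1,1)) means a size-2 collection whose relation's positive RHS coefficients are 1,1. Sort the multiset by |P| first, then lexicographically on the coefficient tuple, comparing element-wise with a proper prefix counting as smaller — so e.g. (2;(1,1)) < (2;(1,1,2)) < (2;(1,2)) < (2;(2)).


Δ(Σ) — 9 vertices, 11 min non-faces:

  • {2,6}:  v_{2} + v_{6} = 0  →  sig = (2;())
  • {3,4}:  v_{3} + v_{4} = 0  →  sig = (2;())
  • {5,9}:  v_{5} + v_{9} = 0  →  sig = (2;())
  • {3,6}:  v_{3} + v_{6} = v_{1} + v_{7}  →  sig = (2;(1,1))
  • {2,8}:  v_{2} + v_{8} = v_{1} + v_{7} + v_{9}  →  sig = (2;(1,1,1))
  • {5,8}:  v_{5} + v_{8} = v_{1} + v_{6} + v_{7}  →  sig = (2;(1,1,1))
  • {4,8}:  v_{4} + v_{8} = 2·v_{6} + v_{9}  →  sig = (2;(1,2))
  • {3,8}:  v_{3} + v_{8} = 2·v_{1} + 2·v_{7} + v_{9}  →  sig = (2;(1,2,2))
  • {1,2,7}:  v_{1} + v_{2} + v_{7} = v_{3}  →  sig = (3;(1))
  • {1,4,7}:  v_{1} + v_{4} + v_{7} = v_{6}  →  sig = (3;(1))
  • {1,6,7,9}:  v_{1} + v_{6} + v_{7} + v_{9} = v_{8}  →  sig = (4;(1))

so the primitive-relation signature multiset is
    (2;())
    (2;())
    (2;())
    (2;(1,1))
    (2;(1,1,1))
    (2;(1,1,1))
    (2;(1,2))
    (2;(1,2,2))
    (3;(1))
    (3;(1))
    (4;(1))


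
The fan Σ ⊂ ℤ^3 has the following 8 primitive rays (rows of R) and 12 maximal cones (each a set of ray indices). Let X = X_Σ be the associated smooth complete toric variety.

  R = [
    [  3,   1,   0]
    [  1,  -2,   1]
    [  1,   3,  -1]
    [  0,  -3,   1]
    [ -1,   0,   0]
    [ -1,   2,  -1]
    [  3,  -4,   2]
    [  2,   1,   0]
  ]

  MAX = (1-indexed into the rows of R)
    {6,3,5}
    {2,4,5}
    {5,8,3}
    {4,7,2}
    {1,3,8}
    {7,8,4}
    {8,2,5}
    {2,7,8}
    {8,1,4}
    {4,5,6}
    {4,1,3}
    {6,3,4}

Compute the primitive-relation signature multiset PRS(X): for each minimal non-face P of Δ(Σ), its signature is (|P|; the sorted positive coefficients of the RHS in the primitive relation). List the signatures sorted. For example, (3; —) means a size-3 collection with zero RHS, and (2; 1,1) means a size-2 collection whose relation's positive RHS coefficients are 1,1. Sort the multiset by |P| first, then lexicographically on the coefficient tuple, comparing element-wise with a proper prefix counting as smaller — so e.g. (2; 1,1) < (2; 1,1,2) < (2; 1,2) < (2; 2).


Primitive collections (14):

  P={2,6}:  v_{2} + v_{6} = 0 — sig = (2; —)
  P={1,5}:  v_{1} + v_{5} = v_{8} — sig = (2; 1)
  P={2,3}:  v_{2} + v_{3} = v_{8} — sig = (2; 1)
  P={6,8}:  v_{6} + v_{8} = v_{3} — sig = (2; 1)
  P={6,7}:  v_{6} + v_{7} = v_{4} + v_{8} — sig = (2; 1,1)
  P={1,2}:  v_{1} + v_{2} = v_{4} + 2·v_{8} — sig = (2; 1,2)
  P={1,6}:  v_{1} + v_{6} = 2·v_{3} + v_{4} — sig = (2; 1,2)
  P={3,7}:  v_{3} + v_{7} = v_{4} + 2·v_{8} — sig = (2; 1,2)
  P={5,7}:  v_{5} + v_{7} = 2·v_{2} — sig = (2; 2)
  P={1,7}:  v_{1} + v_{7} = 2·v_{4} + 3·v_{8} — sig = (2; 2,3)
  P={3,4,5}:  v_{3} + v_{4} + v_{5} = 0 — sig = (3; —)
  P={2,4,8}:  v_{2} + v_{4} + v_{8} = v_{7} — sig = (3; 1)
  P={3,4,8}:  v_{3} + v_{4} + v_{8} = v_{1} — sig = (3; 1)
  P={4,5,8}:  v_{4} + v_{5} + v_{8} = v_{2} — sig = (3; 1)

Sorted signature multiset PRS(X):
{ (2; —),  (2; 1) ×3,  (2; 1,1),  (2; 1,2) ×3,  (2; 2),  (2; 2,3),  (3; —),  (3; 1) ×3 }


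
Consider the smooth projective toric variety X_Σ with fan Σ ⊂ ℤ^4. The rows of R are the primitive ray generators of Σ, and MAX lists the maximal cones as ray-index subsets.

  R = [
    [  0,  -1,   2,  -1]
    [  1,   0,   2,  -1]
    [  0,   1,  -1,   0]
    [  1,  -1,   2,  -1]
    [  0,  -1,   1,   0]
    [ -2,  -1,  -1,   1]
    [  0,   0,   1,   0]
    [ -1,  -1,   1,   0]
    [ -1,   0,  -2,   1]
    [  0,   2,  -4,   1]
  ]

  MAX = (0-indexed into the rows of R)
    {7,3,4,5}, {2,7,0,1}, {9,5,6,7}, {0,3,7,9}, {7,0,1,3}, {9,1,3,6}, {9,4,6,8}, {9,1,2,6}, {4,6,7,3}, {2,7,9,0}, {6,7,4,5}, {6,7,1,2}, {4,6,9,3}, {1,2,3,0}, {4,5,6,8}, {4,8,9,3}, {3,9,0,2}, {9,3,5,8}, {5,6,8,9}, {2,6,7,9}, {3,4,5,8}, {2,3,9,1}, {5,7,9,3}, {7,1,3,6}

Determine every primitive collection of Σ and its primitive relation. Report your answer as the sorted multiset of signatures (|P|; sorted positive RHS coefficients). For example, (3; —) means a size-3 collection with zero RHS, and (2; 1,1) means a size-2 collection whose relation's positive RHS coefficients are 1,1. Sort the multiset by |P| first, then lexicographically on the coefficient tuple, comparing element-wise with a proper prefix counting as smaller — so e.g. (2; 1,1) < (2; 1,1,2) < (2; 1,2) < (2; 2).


20 minimal non-faces of Δ(Σ) (on 10 rays):

  • {1,8}:  v_{1} + v_{8} = 0 ; sig = (2; —)
  • {2,4}:  v_{2} + v_{4} = 0 ; sig = (2; —)
  • {1,5}:  v_{1} + v_{5} = v_{7} ; sig = (2; 1)
  • {7,8}:  v_{7} + v_{8} = v_{5} ; sig = (2; 1)
  • {0,4}:  v_{0} + v_{4} = v_{3} + v_{7} ; sig = (2; 1,1)
  • {0,6}:  v_{0} + v_{6} = v_{1} + v_{7} ; sig = (2; 1,1)
  • {1,4}:  v_{1} + v_{4} = v_{3} + v_{6} ; sig = (2; 1,1)
  • {2,8}:  v_{2} + v_{8} = v_{7} + v_{9} ; sig = (2; 1,1)
  • {0,8}:  v_{0} + v_{8} = v_{3} + 2·v_{7} + v_{9} ; sig = (2; 1,1,2)
  • {0,5}:  v_{0} + v_{5} = v_{3} + 3·v_{7} + v_{9} ; sig = (2; 1,1,3)
  • {2,5}:  v_{2} + v_{5} = 2·v_{7} + v_{9} ; sig = (2; 1,2)
  • {1,7,9}:  v_{1} + v_{7} + v_{9} = v_{2} ; sig = (3; 1)
  • {2,3,6}:  v_{2} + v_{3} + v_{6} = v_{1} ; sig = (3; 1)
  • {2,3,7}:  v_{2} + v_{3} + v_{7} = v_{0} ; sig = (3; 1)
  • {3,6,8}:  v_{3} + v_{6} + v_{8} = v_{4} ; sig = (3; 1)
  • {4,7,9}:  v_{4} + v_{7} + v_{9} = v_{8} ; sig = (3; 1)
  • {3,5,6}:  v_{3} + v_{5} + v_{6} = v_{4} + v_{7} ; sig = (3; 1,1)
  • {0,1,9}:  v_{0} + v_{1} + v_{9} = 2·v_{2} + v_{3} ; sig = (3; 1,2)
  • {4,5,9}:  v_{4} + v_{5} + v_{9} = 2·v_{8} ; sig = (3; 2)
  • {3,6,7,9}:  v_{3} + v_{6} + v_{7} + v_{9} = 0 ; sig = (4; —)

Signatures (|P|; sorted positive RHS coefficients), sorted:
{ (2; —) ×2,  (2; 1) ×2,  (2; 1,1) ×4,  (2; 1,1,2),  (2; 1,1,3),  (2; 1,2),  (3; 1) ×5,  (3; 1,1),  (3; 1,2),  (3; 2),  (4; —) }


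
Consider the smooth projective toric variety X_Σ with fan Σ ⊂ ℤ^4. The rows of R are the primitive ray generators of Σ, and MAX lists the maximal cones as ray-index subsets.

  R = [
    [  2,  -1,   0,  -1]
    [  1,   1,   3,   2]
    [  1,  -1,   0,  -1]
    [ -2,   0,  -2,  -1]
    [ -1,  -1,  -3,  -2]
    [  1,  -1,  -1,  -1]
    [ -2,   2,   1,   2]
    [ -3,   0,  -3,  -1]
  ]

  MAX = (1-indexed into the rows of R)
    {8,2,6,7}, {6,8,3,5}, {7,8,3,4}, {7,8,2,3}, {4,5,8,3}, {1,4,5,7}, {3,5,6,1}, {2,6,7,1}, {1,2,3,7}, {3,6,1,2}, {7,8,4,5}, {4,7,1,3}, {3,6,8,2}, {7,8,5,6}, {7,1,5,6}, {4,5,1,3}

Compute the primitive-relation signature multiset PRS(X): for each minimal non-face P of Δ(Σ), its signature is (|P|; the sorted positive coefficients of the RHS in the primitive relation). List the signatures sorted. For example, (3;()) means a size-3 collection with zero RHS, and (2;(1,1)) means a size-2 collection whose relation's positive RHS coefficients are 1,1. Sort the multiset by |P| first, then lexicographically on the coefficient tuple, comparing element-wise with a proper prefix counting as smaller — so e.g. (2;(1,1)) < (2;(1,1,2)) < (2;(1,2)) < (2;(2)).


Σ has 6 primitive collections:

  P = {2,5}:  v_{2} + v_{5} = 0  ⇒ sig = (2;())
  P = {1,8}:  v_{1} + v_{8} = v_{5}  ⇒ sig = (2;(1))
  P = {4,6}:  v_{4} + v_{6} = v_{5}  ⇒ sig = (2;(1))
  P = {2,4}:  v_{2} + v_{4} = v_{3} + v_{7}  ⇒ sig = (2;(1,1))
  P = {3,6,7}:  v_{3} + v_{6} + v_{7} = 0  ⇒ sig = (3;())
  P = {3,5,7}:  v_{3} + v_{5} + v_{7} = v_{4}  ⇒ sig = (3;(1))

Hence PRS(X_Σ) =
[(2;()), (2;(1)), (2;(1)), (2;(1,1)), (3;()), (3;(1))]


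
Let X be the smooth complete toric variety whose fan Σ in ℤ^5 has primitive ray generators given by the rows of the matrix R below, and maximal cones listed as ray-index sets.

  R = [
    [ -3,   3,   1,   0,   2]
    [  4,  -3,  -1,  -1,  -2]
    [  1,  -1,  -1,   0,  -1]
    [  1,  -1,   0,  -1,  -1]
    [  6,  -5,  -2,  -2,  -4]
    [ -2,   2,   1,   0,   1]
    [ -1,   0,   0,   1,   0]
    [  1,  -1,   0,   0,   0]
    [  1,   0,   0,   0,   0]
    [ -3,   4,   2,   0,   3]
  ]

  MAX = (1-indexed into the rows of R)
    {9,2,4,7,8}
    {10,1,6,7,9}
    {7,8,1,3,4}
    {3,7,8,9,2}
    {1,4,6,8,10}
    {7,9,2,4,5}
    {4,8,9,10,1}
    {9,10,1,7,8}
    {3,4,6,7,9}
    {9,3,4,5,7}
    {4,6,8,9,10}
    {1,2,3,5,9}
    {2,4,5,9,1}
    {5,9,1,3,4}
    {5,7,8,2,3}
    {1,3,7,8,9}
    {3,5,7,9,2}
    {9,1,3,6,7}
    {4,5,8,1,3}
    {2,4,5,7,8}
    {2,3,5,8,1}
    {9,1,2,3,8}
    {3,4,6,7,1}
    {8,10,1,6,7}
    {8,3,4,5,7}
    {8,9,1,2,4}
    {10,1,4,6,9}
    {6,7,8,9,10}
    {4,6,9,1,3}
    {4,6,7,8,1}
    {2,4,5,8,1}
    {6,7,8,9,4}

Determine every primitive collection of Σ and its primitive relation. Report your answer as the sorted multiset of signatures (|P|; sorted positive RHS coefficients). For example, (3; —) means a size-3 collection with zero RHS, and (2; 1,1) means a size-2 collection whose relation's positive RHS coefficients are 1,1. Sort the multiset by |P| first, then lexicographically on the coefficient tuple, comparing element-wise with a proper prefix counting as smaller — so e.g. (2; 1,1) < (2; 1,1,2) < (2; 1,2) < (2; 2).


|primitive collections| = 14. Relations:

  {2,6}:  v_{2} + v_{6} = v_{4} + v_{9}  →  sig = (2; 1,1)
  {3,10}:  v_{3} + v_{10} = v_{1} + v_{9}  →  sig = (2; 1,1)
  {5,10}:  v_{5} + v_{10} = v_{1} + v_{2} + v_{4} + v_{9}  →  sig = (2; 1,1,1,1)
  {2,10}:  v_{2} + v_{10} = v_{1} + v_{4} + v_{8} + 2·v_{9}  →  sig = (2; 1,1,1,2)
  {5,6}:  v_{5} + v_{6} = v_{3} + 2·v_{4} + v_{9}  →  sig = (2; 1,1,2)
  {1,2,7}:  v_{1} + v_{2} + v_{7} = 0  →  sig = (3; —)
  {3,6,8}:  v_{3} + v_{6} + v_{8} = 0  →  sig = (3; —)
  {2,3,4}:  v_{2} + v_{3} + v_{4} = v_{5}  →  sig = (3; 1)
  {1,5,7}:  v_{1} + v_{5} + v_{7} = v_{3} + v_{4}  →  sig = (3; 1,1)
  {4,7,10}:  v_{4} + v_{7} + v_{10} = 2·v_{6} + v_{8}  →  sig = (3; 1,2)
  {5,8,9}:  v_{5} + v_{8} + v_{9} = 2·v_{2}  →  sig = (3; 2)
  {1,4,7,9}:  v_{1} + v_{4} + v_{7} + v_{9} = v_{6}  →  sig = (4; 1)
  {1,6,8,9}:  v_{1} + v_{6} + v_{8} + v_{9} = v_{10}  →  sig = (4; 1)
  {3,4,8,9}:  v_{3} + v_{4} + v_{8} + v_{9} = v_{2}  →  sig = (4; 1)

so the primitive-relation signature multiset is
    (2; 1,1)
    (2; 1,1)
    (2; 1,1,1,1)
    (2; 1,1,1,2)
    (2; 1,1,2)
    (3; —)
    (3; —)
    (3; 1)
    (3; 1,1)
    (3; 1,2)
    (3; 2)
    (4; 1)
    (4; 1)
    (4; 1)


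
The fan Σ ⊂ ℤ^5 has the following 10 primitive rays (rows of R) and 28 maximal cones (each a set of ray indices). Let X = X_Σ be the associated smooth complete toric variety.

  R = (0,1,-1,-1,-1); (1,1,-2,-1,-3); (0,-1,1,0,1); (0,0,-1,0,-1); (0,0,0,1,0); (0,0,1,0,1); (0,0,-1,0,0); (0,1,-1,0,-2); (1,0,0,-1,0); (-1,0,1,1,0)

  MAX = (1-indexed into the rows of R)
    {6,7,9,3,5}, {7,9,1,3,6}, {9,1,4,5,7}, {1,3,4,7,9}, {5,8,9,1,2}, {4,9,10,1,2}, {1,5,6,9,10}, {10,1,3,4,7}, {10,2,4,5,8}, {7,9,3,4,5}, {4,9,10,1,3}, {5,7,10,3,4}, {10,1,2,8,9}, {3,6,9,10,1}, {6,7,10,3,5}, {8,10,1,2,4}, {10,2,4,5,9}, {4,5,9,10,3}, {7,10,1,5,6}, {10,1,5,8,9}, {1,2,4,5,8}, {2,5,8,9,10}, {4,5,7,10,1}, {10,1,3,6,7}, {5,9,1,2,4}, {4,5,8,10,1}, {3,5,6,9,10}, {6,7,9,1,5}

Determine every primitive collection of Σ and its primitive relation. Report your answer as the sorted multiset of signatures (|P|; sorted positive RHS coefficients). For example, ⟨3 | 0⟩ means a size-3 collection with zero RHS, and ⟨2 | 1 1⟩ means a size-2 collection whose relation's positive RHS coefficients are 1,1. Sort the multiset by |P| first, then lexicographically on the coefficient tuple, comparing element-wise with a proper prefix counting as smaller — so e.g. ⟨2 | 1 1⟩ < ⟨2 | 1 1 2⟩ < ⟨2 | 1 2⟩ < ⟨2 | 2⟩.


Minimal non-faces — 12 found among 10 rays, 28 max cones:

  • {4,6}:  v_{4} + v_{6} = 0  ⇒ sig = ⟨2 | 0⟩
  • {2,6}:  v_{2} + v_{6} = v_{8} + v_{9}  ⇒ sig = ⟨2 | 1 1⟩
  • {3,8}:  v_{3} + v_{8} = v_{4} + v_{9} + v_{10}  ⇒ sig = ⟨2 | 1 1 1⟩
  • {7,8}:  v_{7} + v_{8} = v_{1} + v_{4} + v_{5}  ⇒ sig = ⟨2 | 1 1 1⟩
  • {6,8}:  v_{6} + v_{8} = v_{1} + v_{5} + v_{9} + v_{10}  ⇒ sig = ⟨2 | 1 1 1 1⟩
  • {2,7}:  v_{2} + v_{7} = v_{1} + 2·v_{4} + v_{5} + v_{9}  ⇒ sig = ⟨2 | 1 1 1 2⟩
  • {2,3}:  v_{2} + v_{3} = 2·v_{4} + 2·v_{9} + v_{10}  ⇒ sig = ⟨2 | 1 2 2⟩
  • {1,3,5}:  v_{1} + v_{3} + v_{5} = 0  ⇒ sig = ⟨3 | 0⟩
  • {7,9,10}:  v_{7} + v_{9} + v_{10} = 0  ⇒ sig = ⟨3 | 0⟩
  • {4,8,9}:  v_{4} + v_{8} + v_{9} = v_{2}  ⇒ sig = ⟨3 | 1⟩
  • {1,2,5,10}:  v_{1} + v_{2} + v_{5} + v_{10} = 2·v_{8}  ⇒ sig = ⟨4 | 2⟩
  • {1,4,5,9,10}:  v_{1} + v_{4} + v_{5} + v_{9} + v_{10} = v_{8}  ⇒ sig = ⟨5 | 1⟩

Hence PRS(X_Σ) =
{ ⟨2 | 0⟩,  ⟨2 | 1 1⟩,  ⟨2 | 1 1 1⟩ ×2,  ⟨2 | 1 1 1 1⟩,  ⟨2 | 1 1 1 2⟩,  ⟨2 | 1 2 2⟩,  ⟨3 | 0⟩ ×2,  ⟨3 | 1⟩,  ⟨4 | 2⟩,  ⟨5 | 1⟩ }


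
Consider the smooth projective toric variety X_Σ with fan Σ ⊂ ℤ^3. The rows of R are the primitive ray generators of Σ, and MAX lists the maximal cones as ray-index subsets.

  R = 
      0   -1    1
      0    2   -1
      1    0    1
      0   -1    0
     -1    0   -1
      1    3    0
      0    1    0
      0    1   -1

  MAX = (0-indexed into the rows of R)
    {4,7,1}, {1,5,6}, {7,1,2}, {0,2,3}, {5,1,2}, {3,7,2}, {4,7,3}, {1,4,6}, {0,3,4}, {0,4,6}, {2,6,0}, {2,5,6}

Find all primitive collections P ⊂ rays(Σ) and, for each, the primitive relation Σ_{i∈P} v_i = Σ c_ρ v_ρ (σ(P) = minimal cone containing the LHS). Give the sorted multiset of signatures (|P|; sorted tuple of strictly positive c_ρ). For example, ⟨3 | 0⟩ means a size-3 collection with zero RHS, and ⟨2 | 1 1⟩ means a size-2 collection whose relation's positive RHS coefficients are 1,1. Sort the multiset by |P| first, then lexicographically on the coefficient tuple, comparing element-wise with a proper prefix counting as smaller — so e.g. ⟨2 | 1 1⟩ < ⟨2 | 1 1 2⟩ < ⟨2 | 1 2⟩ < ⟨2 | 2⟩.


Δ(Σ) — 8 vertices, 11 min non-faces:

  {0,7}:  v_{0} + v_{7} = 0  so sig = ⟨2 | 0⟩
  {2,4}:  v_{2} + v_{4} = 0  so sig = ⟨2 | 0⟩
  {3,6}:  v_{3} + v_{6} = 0  so sig = ⟨2 | 0⟩
  {0,1}:  v_{0} + v_{1} = v_{6}  so sig = ⟨2 | 1⟩
  {1,3}:  v_{1} + v_{3} = v_{7}  so sig = ⟨2 | 1⟩
  {6,7}:  v_{6} + v_{7} = v_{1}  so sig = ⟨2 | 1⟩
  {3,5}:  v_{3} + v_{5} = v_{1} + v_{2}  so sig = ⟨2 | 1 1⟩
  {4,5}:  v_{4} + v_{5} = v_{1} + v_{6}  so sig = ⟨2 | 1 1⟩
  {0,5}:  v_{0} + v_{5} = v_{2} + 2·v_{6}  so sig = ⟨2 | 1 2⟩
  {5,7}:  v_{5} + v_{7} = 2·v_{1} + v_{2}  so sig = ⟨2 | 1 2⟩
  {1,2,6}:  v_{1} + v_{2} + v_{6} = v_{5}  so sig = ⟨3 | 1⟩

Signatures (|P|; sorted positive RHS coefficients), sorted:
    ⟨2 | 0⟩
    ⟨2 | 0⟩
    ⟨2 | 0⟩
    ⟨2 | 1⟩
    ⟨2 | 1⟩
    ⟨2 | 1⟩
    ⟨2 | 1 1⟩
    ⟨2 | 1 1⟩
    ⟨2 | 1 2⟩
    ⟨2 | 1 2⟩
    ⟨3 | 1⟩


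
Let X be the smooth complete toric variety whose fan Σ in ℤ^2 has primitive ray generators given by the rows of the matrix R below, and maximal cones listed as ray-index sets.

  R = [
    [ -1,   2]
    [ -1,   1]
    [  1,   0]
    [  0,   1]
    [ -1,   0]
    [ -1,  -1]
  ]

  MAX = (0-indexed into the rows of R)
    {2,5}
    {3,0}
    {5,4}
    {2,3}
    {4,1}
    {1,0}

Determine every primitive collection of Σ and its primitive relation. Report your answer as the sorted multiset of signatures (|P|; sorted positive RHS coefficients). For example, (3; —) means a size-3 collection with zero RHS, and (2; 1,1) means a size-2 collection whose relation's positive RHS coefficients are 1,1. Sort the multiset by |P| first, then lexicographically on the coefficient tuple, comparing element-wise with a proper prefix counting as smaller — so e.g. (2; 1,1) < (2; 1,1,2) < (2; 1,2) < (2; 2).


Minimal non-faces — 9 found among 6 rays, 6 max cones:

  • {2,4}:  v_{2} + v_{4} = 0  →  sig = (2; —)
  • {1,2}:  v_{1} + v_{2} = v_{3}  →  sig = (2; 1)
  • {1,3}:  v_{1} + v_{3} = v_{0}  →  sig = (2; 1)
  • {3,4}:  v_{3} + v_{4} = v_{1}  →  sig = (2; 1)
  • {3,5}:  v_{3} + v_{5} = v_{4}  →  sig = (2; 1)
  • {0,5}:  v_{0} + v_{5} = v_{1} + v_{4}  →  sig = (2; 1,1)
  • {0,2}:  v_{0} + v_{2} = 2·v_{3}  →  sig = (2; 2)
  • {0,4}:  v_{0} + v_{4} = 2·v_{1}  →  sig = (2; 2)
  • {1,5}:  v_{1} + v_{5} = 2·v_{4}  →  sig = (2; 2)

Hence PRS(X_Σ) =
    |P|=2: 9 collections, coeffs (), (1), (1), (1), (1), (1,1), (2), (2), (2)


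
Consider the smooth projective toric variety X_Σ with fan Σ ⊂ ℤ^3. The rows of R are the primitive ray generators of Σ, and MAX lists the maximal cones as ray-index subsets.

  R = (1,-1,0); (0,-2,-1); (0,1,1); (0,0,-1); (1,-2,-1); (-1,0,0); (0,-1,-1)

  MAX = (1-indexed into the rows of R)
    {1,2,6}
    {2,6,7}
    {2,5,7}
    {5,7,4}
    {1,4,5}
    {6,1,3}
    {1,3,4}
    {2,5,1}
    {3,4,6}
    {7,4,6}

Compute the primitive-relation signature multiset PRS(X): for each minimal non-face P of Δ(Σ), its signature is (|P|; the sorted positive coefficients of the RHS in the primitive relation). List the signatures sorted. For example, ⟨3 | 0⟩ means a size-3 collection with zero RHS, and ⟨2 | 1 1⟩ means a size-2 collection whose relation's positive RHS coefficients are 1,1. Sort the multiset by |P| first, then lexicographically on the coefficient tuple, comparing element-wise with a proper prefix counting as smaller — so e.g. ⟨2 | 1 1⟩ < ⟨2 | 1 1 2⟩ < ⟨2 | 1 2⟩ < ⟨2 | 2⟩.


Δ(Σ) — 7 vertices, 7 min non-faces:

  {3,7}:  v_{3} + v_{7} = 0  so sig = ⟨2 | 0⟩
  {1,7}:  v_{1} + v_{7} = v_{5}  so sig = ⟨2 | 1⟩
  {3,5}:  v_{3} + v_{5} = v_{1}  so sig = ⟨2 | 1⟩
  {5,6}:  v_{5} + v_{6} = v_{2}  so sig = ⟨2 | 1⟩
  {2,3}:  v_{2} + v_{3} = v_{1} + v_{6}  so sig = ⟨2 | 1 1⟩
  {2,4}:  v_{2} + v_{4} = 2·v_{7}  so sig = ⟨2 | 2⟩
  {1,4,6}:  v_{1} + v_{4} + v_{6} = v_{7}  so sig = ⟨3 | 1⟩

Signatures (|P|; sorted positive RHS coefficients), sorted:
    |P|=2: 6 collections, coeffs (), (1), (1), (1), (1,1), (2)
    |P|=3: 1 collection, coeffs (1)


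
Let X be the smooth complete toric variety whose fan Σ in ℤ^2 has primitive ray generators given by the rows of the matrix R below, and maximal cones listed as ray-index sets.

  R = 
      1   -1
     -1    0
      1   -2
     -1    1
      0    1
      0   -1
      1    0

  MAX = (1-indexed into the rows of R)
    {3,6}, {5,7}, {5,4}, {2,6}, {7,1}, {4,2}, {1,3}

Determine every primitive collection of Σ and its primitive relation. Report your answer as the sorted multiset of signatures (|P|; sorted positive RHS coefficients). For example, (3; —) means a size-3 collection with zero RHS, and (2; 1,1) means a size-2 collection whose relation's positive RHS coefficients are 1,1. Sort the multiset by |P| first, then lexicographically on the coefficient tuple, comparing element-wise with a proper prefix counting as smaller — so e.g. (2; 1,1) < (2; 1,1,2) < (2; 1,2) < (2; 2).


The 14 primitive collections of Σ (r=7, n=2):

  • {1,4}:  v_{1} + v_{4} = 0  ⇒ sig = (2; —)
  • {2,7}:  v_{2} + v_{7} = 0  ⇒ sig = (2; —)
  • {5,6}:  v_{5} + v_{6} = 0  ⇒ sig = (2; —)
  • {1,2}:  v_{1} + v_{2} = v_{6}  ⇒ sig = (2; 1)
  • {1,5}:  v_{1} + v_{5} = v_{7}  ⇒ sig = (2; 1)
  • {1,6}:  v_{1} + v_{6} = v_{3}  ⇒ sig = (2; 1)
  • {2,5}:  v_{2} + v_{5} = v_{4}  ⇒ sig = (2; 1)
  • {3,4}:  v_{3} + v_{4} = v_{6}  ⇒ sig = (2; 1)
  • {3,5}:  v_{3} + v_{5} = v_{1}  ⇒ sig = (2; 1)
  • {4,6}:  v_{4} + v_{6} = v_{2}  ⇒ sig = (2; 1)
  • {4,7}:  v_{4} + v_{7} = v_{5}  ⇒ sig = (2; 1)
  • {6,7}:  v_{6} + v_{7} = v_{1}  ⇒ sig = (2; 1)
  • {2,3}:  v_{2} + v_{3} = 2·v_{6}  ⇒ sig = (2; 2)
  • {3,7}:  v_{3} + v_{7} = 2·v_{1}  ⇒ sig = (2; 2)

so the primitive-relation signature multiset is
{ (2; —) ×3,  (2; 1) ×9,  (2; 2) ×2 }


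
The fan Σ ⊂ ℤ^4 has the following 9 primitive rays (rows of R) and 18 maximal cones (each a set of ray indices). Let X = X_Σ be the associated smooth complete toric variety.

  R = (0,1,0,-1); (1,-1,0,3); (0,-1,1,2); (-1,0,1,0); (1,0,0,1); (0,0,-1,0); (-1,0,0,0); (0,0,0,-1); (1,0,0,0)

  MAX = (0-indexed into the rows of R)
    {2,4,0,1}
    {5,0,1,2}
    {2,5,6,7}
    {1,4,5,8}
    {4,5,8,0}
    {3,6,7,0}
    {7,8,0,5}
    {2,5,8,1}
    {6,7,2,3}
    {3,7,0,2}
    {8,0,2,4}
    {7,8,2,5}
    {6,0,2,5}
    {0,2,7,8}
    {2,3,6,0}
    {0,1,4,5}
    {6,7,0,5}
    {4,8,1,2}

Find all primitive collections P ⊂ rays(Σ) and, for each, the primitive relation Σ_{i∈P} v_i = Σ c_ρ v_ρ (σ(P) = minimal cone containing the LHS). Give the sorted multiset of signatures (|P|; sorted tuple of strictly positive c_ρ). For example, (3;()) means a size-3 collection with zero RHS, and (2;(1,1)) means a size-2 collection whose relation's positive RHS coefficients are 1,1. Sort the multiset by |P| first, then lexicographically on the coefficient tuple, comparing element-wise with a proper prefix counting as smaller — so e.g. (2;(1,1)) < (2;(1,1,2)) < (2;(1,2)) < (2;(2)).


14 minimal non-faces of Δ(Σ) (on 9 rays):

  P={6,8}:  v_{6} + v_{8} = 0 ; sig = (2;())
  P={3,5}:  v_{3} + v_{5} = v_{6} ; sig = (2;(1))
  P={4,7}:  v_{4} + v_{7} = v_{8} ; sig = (2;(1))
  P={3,4}:  v_{3} + v_{4} = v_{0} + v_{2} ; sig = (2;(1,1))
  P={1,7}:  v_{1} + v_{7} = v_{2} + v_{5} + v_{8} ; sig = (2;(1,1,1))
  P={3,8}:  v_{3} + v_{8} = v_{0} + v_{2} + v_{7} ; sig = (2;(1,1,1))
  P={4,6}:  v_{4} + v_{6} = v_{0} + v_{2} + v_{5} ; sig = (2;(1,1,1))
  P={1,3}:  v_{1} + v_{3} = v_{0} + 2·v_{2} + v_{5} ; sig = (2;(1,1,2))
  P={1,6}:  v_{1} + v_{6} = v_{0} + 2·v_{2} + 2·v_{5} ; sig = (2;(1,2,2))
  P={2,4,5}:  v_{2} + v_{4} + v_{5} = v_{1} ; sig = (3;(1))
  P={0,1,8}:  v_{0} + v_{1} + v_{8} = 2·v_{4} ; sig = (3;(2))
  P={0,2,5,7}:  v_{0} + v_{2} + v_{5} + v_{7} = 0 ; sig = (4;())
  P={0,2,5,8}:  v_{0} + v_{2} + v_{5} + v_{8} = v_{4} ; sig = (4;(1))
  P={0,2,6,7}:  v_{0} + v_{2} + v_{6} + v_{7} = v_{3} ; sig = (4;(1))

Signatures (|P|; sorted positive RHS coefficients), sorted:
[(2;()), (2;(1)), (2;(1)), (2;(1,1)), (2;(1,1,1)), (2;(1,1,1)), (2;(1,1,1)), (2;(1,1,2)), (2;(1,2,2)), (3;(1)), (3;(2)), (4;()), (4;(1)), (4;(1))]


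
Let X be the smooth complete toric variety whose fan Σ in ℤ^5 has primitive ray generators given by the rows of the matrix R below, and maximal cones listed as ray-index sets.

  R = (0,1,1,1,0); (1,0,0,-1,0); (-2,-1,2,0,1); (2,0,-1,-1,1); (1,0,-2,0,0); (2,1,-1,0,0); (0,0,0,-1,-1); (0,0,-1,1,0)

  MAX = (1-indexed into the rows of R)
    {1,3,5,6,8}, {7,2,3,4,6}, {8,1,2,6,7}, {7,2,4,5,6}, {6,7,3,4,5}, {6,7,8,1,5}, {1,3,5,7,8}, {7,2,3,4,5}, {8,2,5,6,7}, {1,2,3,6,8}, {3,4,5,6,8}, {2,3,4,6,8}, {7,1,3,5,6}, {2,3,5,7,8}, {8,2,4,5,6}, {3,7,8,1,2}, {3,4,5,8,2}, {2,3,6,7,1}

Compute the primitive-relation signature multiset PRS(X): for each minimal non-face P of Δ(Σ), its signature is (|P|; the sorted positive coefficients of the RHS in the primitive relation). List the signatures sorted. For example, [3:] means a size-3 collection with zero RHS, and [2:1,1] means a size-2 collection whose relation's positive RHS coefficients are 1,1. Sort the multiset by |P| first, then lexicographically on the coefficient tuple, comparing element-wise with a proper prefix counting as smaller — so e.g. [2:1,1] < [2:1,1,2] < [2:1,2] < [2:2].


|primitive collections| = 5. Relations:

  P={1,4}:  v_{1} + v_{4} = v_{3} + 2·v_{6}  ⟹  sig = [2:1,2]
  P={1,2,5}:  v_{1} + v_{2} + v_{5} = v_{6}  ⟹  sig = [3:1]
  P={4,7,8}:  v_{4} + v_{7} + v_{8} = v_{2} + v_{5}  ⟹  sig = [3:1,1]
  P={3,6,7,8}:  v_{3} + v_{6} + v_{7} + v_{8} = 0  ⟹  sig = [4:]
  P={2,3,5,6}:  v_{2} + v_{3} + v_{5} + v_{6} = v_{4}  ⟹  sig = [4:1]

Signatures (|P|; sorted positive RHS coefficients), sorted:
{ [2:1,2],  [3:1],  [3:1,1],  [4:],  [4:1] }


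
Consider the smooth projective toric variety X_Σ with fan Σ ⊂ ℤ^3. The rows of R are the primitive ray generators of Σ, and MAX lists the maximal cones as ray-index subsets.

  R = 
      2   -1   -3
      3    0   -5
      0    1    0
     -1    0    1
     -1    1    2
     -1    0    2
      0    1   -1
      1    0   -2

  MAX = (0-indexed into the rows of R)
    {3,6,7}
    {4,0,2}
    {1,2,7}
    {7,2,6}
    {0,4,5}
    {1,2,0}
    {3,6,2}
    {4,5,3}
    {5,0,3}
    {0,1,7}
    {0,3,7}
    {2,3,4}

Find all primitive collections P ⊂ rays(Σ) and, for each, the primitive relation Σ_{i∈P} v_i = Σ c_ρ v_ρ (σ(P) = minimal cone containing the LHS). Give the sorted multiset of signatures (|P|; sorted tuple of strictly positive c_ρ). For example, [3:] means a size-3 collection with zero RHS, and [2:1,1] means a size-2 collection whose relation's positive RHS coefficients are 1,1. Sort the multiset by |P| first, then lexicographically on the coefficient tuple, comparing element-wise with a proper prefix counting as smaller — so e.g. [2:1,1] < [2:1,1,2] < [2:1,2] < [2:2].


Minimal non-faces — 14 found among 8 rays, 12 max cones:

  P={5,7}:  v_{5} + v_{7} = 0  →  sig = [2:]
  P={2,5}:  v_{2} + v_{5} = v_{4}  →  sig = [2:1]
  P={4,7}:  v_{4} + v_{7} = v_{2}  →  sig = [2:1]
  P={1,5}:  v_{1} + v_{5} = v_{0} + v_{2}  →  sig = [2:1,1]
  P={5,6}:  v_{5} + v_{6} = v_{2} + v_{3}  →  sig = [2:1,1]
  P={1,4}:  v_{1} + v_{4} = v_{0} + 2·v_{2}  →  sig = [2:1,2]
  P={4,6}:  v_{4} + v_{6} = 2·v_{2} + v_{3}  →  sig = [2:1,2]
  P={1,6}:  v_{1} + v_{6} = v_{2} + 3·v_{7}  →  sig = [2:1,3]
  P={0,6}:  v_{0} + v_{6} = 2·v_{7}  →  sig = [2:2]
  P={1,3}:  v_{1} + v_{3} = 2·v_{7}  →  sig = [2:2]
  P={0,3,4}:  v_{0} + v_{3} + v_{4} = 0  →  sig = [3:]
  P={0,2,3}:  v_{0} + v_{2} + v_{3} = v_{7}  →  sig = [3:1]
  P={0,2,7}:  v_{0} + v_{2} + v_{7} = v_{1}  →  sig = [3:1]
  P={2,3,7}:  v_{2} + v_{3} + v_{7} = v_{6}  →  sig = [3:1]

Sorted signature multiset PRS(X):
[[2:], [2:1], [2:1], [2:1,1], [2:1,1], [2:1,2], [2:1,2], [2:1,3], [2:2], [2:2], [3:], [3:1], [3:1], [3:1]]


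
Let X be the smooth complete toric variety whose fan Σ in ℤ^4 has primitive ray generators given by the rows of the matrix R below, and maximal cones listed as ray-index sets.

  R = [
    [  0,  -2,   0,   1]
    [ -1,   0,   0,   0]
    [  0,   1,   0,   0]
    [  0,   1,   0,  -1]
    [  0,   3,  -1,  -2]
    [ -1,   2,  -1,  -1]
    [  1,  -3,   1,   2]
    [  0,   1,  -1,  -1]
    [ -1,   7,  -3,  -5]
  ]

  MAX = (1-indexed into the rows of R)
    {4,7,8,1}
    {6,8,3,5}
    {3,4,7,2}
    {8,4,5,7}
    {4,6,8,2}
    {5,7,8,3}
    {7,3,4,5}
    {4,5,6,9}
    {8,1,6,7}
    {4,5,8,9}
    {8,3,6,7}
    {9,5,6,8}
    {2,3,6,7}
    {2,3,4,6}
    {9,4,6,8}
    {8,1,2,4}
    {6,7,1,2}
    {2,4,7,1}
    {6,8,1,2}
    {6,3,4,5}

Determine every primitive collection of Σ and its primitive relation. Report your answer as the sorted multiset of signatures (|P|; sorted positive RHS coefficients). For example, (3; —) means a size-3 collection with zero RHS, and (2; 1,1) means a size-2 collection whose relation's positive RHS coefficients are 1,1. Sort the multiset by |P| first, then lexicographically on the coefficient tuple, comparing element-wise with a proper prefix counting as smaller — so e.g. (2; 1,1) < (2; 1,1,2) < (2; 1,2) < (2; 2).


14 minimal non-faces of Δ(Σ) (on 9 rays):

  {1,5}:  v_{1} + v_{5} = v_{8}  →  sig = (2; 1)
  {1,3}:  v_{1} + v_{3} = v_{6} + v_{7}  →  sig = (2; 1,1)
  {2,5}:  v_{2} + v_{5} = v_{4} + v_{6}  →  sig = (2; 1,1)
  {7,9}:  v_{7} + v_{9} = v_{5} + v_{8}  →  sig = (2; 1,1)
  {1,9}:  v_{1} + v_{9} = v_{4} + v_{6} + 2·v_{8}  →  sig = (2; 1,1,2)
  {3,9}:  v_{3} + v_{9} = 2·v_{5} + v_{6}  →  sig = (2; 1,2)
  {2,9}:  v_{2} + v_{9} = 2·v_{4} + 2·v_{6} + v_{8}  →  sig = (2; 1,2,2)
  {4,6,7}:  v_{4} + v_{6} + v_{7} = 0  →  sig = (3; —)
  {2,3,8}:  v_{2} + v_{3} + v_{8} = v_{6}  →  sig = (3; 1)
  {2,7,8}:  v_{2} + v_{7} + v_{8} = v_{1}  →  sig = (3; 1)
  {3,4,8}:  v_{3} + v_{4} + v_{8} = v_{5}  →  sig = (3; 1)
  {1,4,6}:  v_{1} + v_{4} + v_{6} = v_{2} + v_{8}  →  sig = (3; 1,1)
  {5,6,7}:  v_{5} + v_{6} + v_{7} = v_{3} + v_{8}  →  sig = (3; 1,1)
  {4,5,6,8}:  v_{4} + v_{5} + v_{6} + v_{8} = v_{9}  →  sig = (4; 1)

so the primitive-relation signature multiset is
    (2; 1)
    (2; 1,1)
    (2; 1,1)
    (2; 1,1)
    (2; 1,1,2)
    (2; 1,2)
    (2; 1,2,2)
    (3; —)
    (3; 1)
    (3; 1)
    (3; 1)
    (3; 1,1)
    (3; 1,1)
    (4; 1)


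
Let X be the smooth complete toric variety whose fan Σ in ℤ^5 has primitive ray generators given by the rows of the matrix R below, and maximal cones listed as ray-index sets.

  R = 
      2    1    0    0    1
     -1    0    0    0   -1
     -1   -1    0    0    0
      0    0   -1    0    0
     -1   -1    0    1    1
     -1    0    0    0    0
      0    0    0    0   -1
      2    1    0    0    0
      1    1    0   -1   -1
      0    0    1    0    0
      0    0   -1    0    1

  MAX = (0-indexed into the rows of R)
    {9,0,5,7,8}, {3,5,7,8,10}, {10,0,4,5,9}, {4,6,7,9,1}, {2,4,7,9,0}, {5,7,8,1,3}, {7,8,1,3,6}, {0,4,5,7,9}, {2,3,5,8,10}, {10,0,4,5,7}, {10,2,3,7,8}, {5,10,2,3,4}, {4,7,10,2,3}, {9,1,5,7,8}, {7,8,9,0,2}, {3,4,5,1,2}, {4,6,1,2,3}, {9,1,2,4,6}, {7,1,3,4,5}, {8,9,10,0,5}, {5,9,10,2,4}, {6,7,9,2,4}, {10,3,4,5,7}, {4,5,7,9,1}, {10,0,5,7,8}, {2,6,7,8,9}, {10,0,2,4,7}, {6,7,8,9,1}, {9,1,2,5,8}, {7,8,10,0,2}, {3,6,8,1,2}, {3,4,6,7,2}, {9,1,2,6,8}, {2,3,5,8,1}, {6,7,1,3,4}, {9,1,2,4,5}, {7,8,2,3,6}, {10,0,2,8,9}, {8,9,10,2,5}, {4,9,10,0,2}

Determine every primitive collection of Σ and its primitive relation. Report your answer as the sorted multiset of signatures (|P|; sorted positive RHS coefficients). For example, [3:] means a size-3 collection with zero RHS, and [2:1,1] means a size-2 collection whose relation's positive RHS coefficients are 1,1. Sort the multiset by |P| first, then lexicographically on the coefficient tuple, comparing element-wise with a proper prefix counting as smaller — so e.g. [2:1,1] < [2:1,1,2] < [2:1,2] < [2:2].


Primitive collections (12):

  P = {3,9}:  v_{3} + v_{9} = 0 — sig = [2:]
  P = {4,8}:  v_{4} + v_{8} = 0 — sig = [2:]
  P = {0,6}:  v_{0} + v_{6} = v_{7} — sig = [2:1]
  P = {5,6}:  v_{5} + v_{6} = v_{1} — sig = [2:1]
  P = {6,10}:  v_{6} + v_{10} = v_{3} — sig = [2:1]
  P = {0,1}:  v_{0} + v_{1} = v_{5} + v_{7} — sig = [2:1,1]
  P = {0,3}:  v_{0} + v_{3} = v_{7} + v_{10} — sig = [2:1,1]
  P = {1,10}:  v_{1} + v_{10} = v_{3} + v_{5} — sig = [2:1,1]
  P = {2,5,7}:  v_{2} + v_{5} + v_{7} = 0 — sig = [3:]
  P = {1,2,7}:  v_{1} + v_{2} + v_{7} = v_{6} — sig = [3:1]
  P = {7,9,10}:  v_{7} + v_{9} + v_{10} = v_{0} — sig = [3:1]
  P = {0,2,5}:  v_{0} + v_{2} + v_{5} = v_{9} + v_{10} — sig = [3:1,1]

so the primitive-relation signature multiset is
{ [2:] ×2,  [2:1] ×3,  [2:1,1] ×3,  [3:],  [3:1] ×2,  [3:1,1] }


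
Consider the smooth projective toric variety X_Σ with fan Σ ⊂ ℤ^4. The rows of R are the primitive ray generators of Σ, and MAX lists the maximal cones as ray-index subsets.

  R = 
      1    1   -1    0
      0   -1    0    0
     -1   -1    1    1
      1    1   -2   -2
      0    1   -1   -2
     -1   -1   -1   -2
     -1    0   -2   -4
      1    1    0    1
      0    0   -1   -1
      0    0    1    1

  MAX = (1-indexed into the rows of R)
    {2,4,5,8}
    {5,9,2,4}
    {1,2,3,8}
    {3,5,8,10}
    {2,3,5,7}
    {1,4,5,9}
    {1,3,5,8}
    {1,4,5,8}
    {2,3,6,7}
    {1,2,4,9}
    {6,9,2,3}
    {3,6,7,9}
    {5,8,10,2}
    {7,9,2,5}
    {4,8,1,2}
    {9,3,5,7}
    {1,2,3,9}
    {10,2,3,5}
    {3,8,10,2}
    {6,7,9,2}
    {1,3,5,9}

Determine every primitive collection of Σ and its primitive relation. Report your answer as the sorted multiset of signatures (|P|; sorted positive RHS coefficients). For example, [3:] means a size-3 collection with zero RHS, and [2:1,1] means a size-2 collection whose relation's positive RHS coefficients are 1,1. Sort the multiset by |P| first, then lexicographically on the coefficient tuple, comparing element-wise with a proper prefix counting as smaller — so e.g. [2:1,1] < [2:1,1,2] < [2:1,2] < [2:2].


The 18 primitive collections of Σ (r=10, n=4):

  {9,10}:  v_{9} + v_{10} = 0  ⟹  sig = [2:]
  {1,10}:  v_{1} + v_{10} = v_{8}  ⟹  sig = [2:1]
  {3,4}:  v_{3} + v_{4} = v_{9}  ⟹  sig = [2:1]
  {5,6}:  v_{5} + v_{6} = v_{7}  ⟹  sig = [2:1]
  {6,8}:  v_{6} + v_{8} = v_{9}  ⟹  sig = [2:1]
  {8,9}:  v_{8} + v_{9} = v_{1}  ⟹  sig = [2:1]
  {7,8}:  v_{7} + v_{8} = v_{5} + v_{9}  ⟹  sig = [2:1,1]
  {4,10}:  v_{4} + v_{10} = v_{2} + v_{5} + v_{8}  ⟹  sig = [2:1,1,1]
  {6,10}:  v_{6} + v_{10} = v_{2} + v_{3} + v_{5}  ⟹  sig = [2:1,1,1]
  {4,6}:  v_{4} + v_{6} = v_{2} + v_{5} + 2·v_{9}  ⟹  sig = [2:1,1,2]
  {7,10}:  v_{7} + v_{10} = v_{2} + v_{3} + 2·v_{5}  ⟹  sig = [2:1,1,2]
  {1,7}:  v_{1} + v_{7} = v_{5} + 2·v_{9}  ⟹  sig = [2:1,2]
  {4,7}:  v_{4} + v_{7} = v_{2} + 2·v_{5} + 2·v_{9}  ⟹  sig = [2:1,2,2]
  {1,6}:  v_{1} + v_{6} = 2·v_{9}  ⟹  sig = [2:2]
  {1,2,5}:  v_{1} + v_{2} + v_{5} = v_{4}  ⟹  sig = [3:1]
  {2,3,5,8}:  v_{2} + v_{3} + v_{5} + v_{8} = 0  ⟹  sig = [4:]
  {2,3,5,9}:  v_{2} + v_{3} + v_{5} + v_{9} = v_{6}  ⟹  sig = [4:1]
  {2,3,7,9}:  v_{2} + v_{3} + v_{7} + v_{9} = 2·v_{6}  ⟹  sig = [4:2]

Signatures (|P|; sorted positive RHS coefficients), sorted:
    |P|=2: 14 collections, coeffs (), (1), (1), (1), (1), (1), (1,1), (1,1,1), (1,1,1), (1,1,2), (1,1,2), (1,2), (1,2,2), (2)
    |P|=3: 1 collection, coeffs (1)
    |P|=4: 3 collections, coeffs (), (1), (2)
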